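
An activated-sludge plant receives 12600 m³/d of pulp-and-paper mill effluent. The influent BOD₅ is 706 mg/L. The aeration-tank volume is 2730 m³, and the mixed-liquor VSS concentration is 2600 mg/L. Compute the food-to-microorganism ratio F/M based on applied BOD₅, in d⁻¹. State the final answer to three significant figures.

F/M = Q·S₀ / (V·X) = 12600 × 706 / (2730 × 2600) = 1.253 g BOD₅·(g VSS·d)⁻¹.

F/M ≈ 1.25 d⁻¹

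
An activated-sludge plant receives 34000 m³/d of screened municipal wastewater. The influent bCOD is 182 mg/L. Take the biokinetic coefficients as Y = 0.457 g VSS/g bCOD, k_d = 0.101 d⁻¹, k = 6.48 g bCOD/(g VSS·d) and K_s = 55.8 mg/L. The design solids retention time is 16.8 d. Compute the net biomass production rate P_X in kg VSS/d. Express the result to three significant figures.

From the Monod/SRT balance for a CMAS, S = K_s·(1+k_d θ_c)/[θ_c·(Y k − k_d) − 1] = 55.8 × (1 + 0.101 × 16.8) / [16.8 × (0.457 × 6.48 − 0.101) − 1] = 150.5 / 47.05 = 3.198 mg/L.
Y_obs = Y / (1 + k_d θ_c) = 0.457 / (1 + 0.101 × 16.8) = 0.457 / 2.697 = 0.1695.
Q·(S₀ − S) = 34000 × (182 − 3.20) × 10⁻³ = 6079 kg/d removed.
So the net sludge growth is P_X = 0.1695 × 6079 = 1030 kg VSS/d.

P_X ≈ 1030 kg VSS/d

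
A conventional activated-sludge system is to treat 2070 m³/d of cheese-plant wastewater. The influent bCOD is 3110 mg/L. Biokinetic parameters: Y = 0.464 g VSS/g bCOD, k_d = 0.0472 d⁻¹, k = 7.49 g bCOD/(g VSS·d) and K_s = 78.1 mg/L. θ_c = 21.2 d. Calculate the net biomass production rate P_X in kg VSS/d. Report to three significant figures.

From the Monod/SRT balance for a CMAS, S = K_s·(1+k_d θ_c)/[θ_c·(Y k − k_d) − 1] = 78.1 × (1 + 0.0472 × 21.2) / [21.2 × (0.464 × 7.49 − 0.0472) − 1] = 156.2 / 71.68 = 2.180 mg/L.
The observed yield is Y_obs = Y/(1 + k_d·θ_c) = 0.464 / (1 + 0.0472 × 21.2) = 0.464 / 2.001 = 0.2319 g VSS per g bCOD removed.
ΔS = 3110 − 2.18 = 3108 mg/L, so the substrate removal rate is 2070 × 3108/1000 = 6433 kg bCOD/d.
Biomass produced: P_X = Y_obs·Q·ΔS = 0.2319 × 6433 ≈ 1492 kg VSS/d.

P_X ≈ 1490 kg VSS/d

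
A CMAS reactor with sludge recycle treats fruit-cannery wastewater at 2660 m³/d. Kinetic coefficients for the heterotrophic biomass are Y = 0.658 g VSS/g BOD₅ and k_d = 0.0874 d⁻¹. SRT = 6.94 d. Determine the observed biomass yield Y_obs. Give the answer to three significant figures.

The observed yield is Y_obs = Y/(1 + k_d·θ_c) = 0.658 / (1 + 0.0874 × 6.94) = 0.658 / 1.607 = 0.4096 g VSS per g BOD₅ removed.

Y_obs ≈ 0.410 g VSS/g BOD₅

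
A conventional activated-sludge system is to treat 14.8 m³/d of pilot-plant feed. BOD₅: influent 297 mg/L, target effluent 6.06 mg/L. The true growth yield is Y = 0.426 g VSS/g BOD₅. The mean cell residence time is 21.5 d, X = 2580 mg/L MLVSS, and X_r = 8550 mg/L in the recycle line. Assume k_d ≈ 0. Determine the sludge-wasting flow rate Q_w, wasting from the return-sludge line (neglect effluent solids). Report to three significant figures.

Q_w ≈ 0.215 m³/d

V·X = Y·Q·ΔS·θ_c gives V = 0.426 × 14.8 × (297 − 6.06) × 21.5 / 2580 = 15.29 m³.
Q_w = (V·X)/(θ_c X_r) = 15.29 × 2580 / (21.5 × 8550) = 0.2145 m³/d.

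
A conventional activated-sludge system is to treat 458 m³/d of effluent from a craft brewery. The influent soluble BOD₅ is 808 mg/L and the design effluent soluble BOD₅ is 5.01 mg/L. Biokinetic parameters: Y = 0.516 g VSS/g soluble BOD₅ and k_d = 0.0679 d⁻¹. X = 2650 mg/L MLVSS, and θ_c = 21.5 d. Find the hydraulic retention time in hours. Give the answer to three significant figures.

τ ≈ 32.8 h

Steady-state biomass mass balance: V·X·(1 + k_d·θ_c) = Y·Q·(S₀ − S)·θ_c, so V = 0.516 × 458 × (808 − 5.01) × 21.5 / [2650 × (1 + 0.0679 × 21.5)] = 4.08×10^6 / 6519 = 625.9 m³.
Hydraulic retention time τ = V/Q = 625.9 / 458 = 1.367 d = 32.80 h.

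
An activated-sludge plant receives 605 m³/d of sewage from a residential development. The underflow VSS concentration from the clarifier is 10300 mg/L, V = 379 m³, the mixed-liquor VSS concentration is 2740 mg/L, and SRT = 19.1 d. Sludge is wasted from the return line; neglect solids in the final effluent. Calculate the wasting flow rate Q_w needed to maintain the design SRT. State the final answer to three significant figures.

Q_w ≈ 5.28 m³/d

Q_w = (V·X)/(θ_c X_r) = 379.0 × 2740 / (19.1 × 10300) = 5.279 m³/d.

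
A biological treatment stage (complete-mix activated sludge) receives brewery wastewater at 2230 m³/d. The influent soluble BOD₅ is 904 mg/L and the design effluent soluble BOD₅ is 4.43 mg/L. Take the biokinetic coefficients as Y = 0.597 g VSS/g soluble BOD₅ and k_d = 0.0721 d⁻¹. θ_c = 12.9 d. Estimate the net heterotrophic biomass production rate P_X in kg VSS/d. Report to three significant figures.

Correct the yield for decay: Y_obs = Y/(1 + k_d θ_c) = 0.597 / (1 + 0.0721 × 12.9) = 0.597 / 1.930 = 0.3093.
ΔS = 904 − 4.43 = 899.6 mg/L, so the substrate removal rate is 2230 × 899.6/1000 = 2006 kg soluble BOD₅/d.
Net biomass production P_X = Y_obs × Q·(S₀ − S) = 0.3093 × 2006 = 620.5 kg VSS/d.

P_X ≈ 620 kg VSS/d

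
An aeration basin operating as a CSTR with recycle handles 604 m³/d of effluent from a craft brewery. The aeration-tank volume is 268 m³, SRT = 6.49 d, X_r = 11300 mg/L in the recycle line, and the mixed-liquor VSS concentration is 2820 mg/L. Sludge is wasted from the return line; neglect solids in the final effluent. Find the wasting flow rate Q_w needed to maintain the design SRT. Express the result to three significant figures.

Q_w ≈ 10.3 m³/d

Q_w = (V·X)/(θ_c X_r) = 268.0 × 2820 / (6.49 × 11300) = 10.31 m³/d.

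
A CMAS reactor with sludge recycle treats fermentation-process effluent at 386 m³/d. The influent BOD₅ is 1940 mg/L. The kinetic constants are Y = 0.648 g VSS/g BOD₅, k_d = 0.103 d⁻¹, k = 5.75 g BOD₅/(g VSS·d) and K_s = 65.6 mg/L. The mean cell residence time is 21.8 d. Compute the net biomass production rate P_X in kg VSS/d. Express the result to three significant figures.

For a completely mixed reactor with recycle the Lawrence–McCarty relation gives S = K_s·(1 + k_d·θ_c) / [θ_c·(Y·k − k_d) − 1] = 65.6 × (1 + 0.103 × 21.8) / [21.8 × (0.648 × 5.75 − 0.103) − 1] = 212.9 / 77.98 = 2.730 mg/L.
Y_obs = Y / (1 + k_d θ_c) = 0.648 / (1 + 0.103 × 21.8) = 0.648 / 3.245 = 0.1997.
ΔS = 1940 − 2.73 = 1937 mg/L, so the substrate removal rate is 386 × 1937/1000 = 747.8 kg BOD₅/d.
Net biomass production P_X = Y_obs × Q·(S₀ − S) = 0.1997 × 747.8 = 149.3 kg VSS/d.

P_X ≈ 149 kg VSS/d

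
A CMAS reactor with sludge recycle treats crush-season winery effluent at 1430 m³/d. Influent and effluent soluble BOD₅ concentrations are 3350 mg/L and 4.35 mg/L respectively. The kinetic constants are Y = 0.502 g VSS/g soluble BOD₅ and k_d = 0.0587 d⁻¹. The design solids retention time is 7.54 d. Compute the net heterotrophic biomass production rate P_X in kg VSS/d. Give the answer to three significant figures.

P_X ≈ 1660 kg VSS/d

The observed yield is Y_obs = Y/(1 + k_d·θ_c) = 0.502 / (1 + 0.0587 × 7.54) = 0.502 / 1.443 = 0.3480 g VSS per g soluble BOD₅ removed.
Mass of soluble BOD₅ removed per day: Q(S₀ − S) = 1430 × 3346 g/m³ = 4784 kg/d.
P_X = Y_obs · Q(S₀ − S) = 0.3480 × 4784 = 1665 kg VSS/d.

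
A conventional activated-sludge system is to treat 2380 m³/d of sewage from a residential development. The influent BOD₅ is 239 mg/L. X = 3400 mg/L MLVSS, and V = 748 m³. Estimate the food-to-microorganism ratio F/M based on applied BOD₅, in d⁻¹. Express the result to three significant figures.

F/M = applied load / biomass = Q·S₀/(V·X) = 2380 × 239 / (748.0 × 3400) = 0.2237 d⁻¹.

F/M ≈ 0.224 d⁻¹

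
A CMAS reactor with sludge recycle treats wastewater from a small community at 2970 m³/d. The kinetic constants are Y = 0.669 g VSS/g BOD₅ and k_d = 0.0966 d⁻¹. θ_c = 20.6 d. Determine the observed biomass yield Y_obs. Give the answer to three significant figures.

Y_obs ≈ 0.224 g VSS/g BOD₅

Observed yield with endogenous decay: Y_obs = Y / (1 + k_d·θ_c) = 0.669 / (1 + 0.0966 × 20.6) = 0.669 / 2.990 = 0.2237 g VSS/g BOD₅.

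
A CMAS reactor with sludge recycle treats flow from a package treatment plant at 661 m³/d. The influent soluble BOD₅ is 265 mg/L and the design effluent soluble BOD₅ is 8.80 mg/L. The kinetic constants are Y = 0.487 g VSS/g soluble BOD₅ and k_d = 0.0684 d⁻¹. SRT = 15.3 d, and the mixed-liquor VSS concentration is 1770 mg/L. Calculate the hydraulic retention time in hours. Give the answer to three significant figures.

From the SRT design equation V = Y Q (S₀−S) θ_c / [X (1 + k_d θ_c)] = 0.487 × 661 × (265 − 8.80) × 15.3 / [1770 × (1 + 0.0684 × 15.3)] = 1.26×10^6 / 3622 = 348.3 m³.
Hydraulic retention time τ = V/Q = 348.3 / 661 = 0.5270 d = 12.65 h.

τ ≈ 12.6 h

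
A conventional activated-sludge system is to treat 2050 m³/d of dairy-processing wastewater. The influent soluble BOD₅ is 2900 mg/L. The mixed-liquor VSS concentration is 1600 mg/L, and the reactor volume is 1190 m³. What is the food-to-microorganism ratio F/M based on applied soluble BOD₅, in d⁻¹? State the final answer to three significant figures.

Food-to-microorganism ratio F/M = Q S₀ / (V X) = 2050 × 2900 / (1190 × 1600) = 3.122 d⁻¹.

F/M ≈ 3.12 d⁻¹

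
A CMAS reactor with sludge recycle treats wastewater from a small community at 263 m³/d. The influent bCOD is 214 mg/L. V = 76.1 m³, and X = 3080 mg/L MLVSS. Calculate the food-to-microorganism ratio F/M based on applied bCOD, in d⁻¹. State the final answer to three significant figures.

F/M = applied load / biomass = Q·S₀/(V·X) = 263 × 214 / (76.10 × 3080) = 0.2401 d⁻¹.

F/M ≈ 0.240 d⁻¹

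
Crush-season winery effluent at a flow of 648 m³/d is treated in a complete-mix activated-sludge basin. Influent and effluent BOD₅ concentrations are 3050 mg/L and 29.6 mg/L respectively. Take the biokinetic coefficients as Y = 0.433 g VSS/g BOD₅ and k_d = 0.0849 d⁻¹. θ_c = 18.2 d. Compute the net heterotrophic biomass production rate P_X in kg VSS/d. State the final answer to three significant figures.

P_X ≈ 333 kg VSS/d

Y_obs = Y / (1 + k_d θ_c) = 0.433 / (1 + 0.0849 × 18.2) = 0.433 / 2.545 = 0.1701.
Substrate removed = Q·(S₀ − S) = 648 m³/d × (3050 − 29.6) g/m³ = 1.96×10^6 g/d = 1957 kg/d.
Net biomass production P_X = Y_obs × Q·(S₀ − S) = 0.1701 × 1957 = 333.0 kg VSS/d.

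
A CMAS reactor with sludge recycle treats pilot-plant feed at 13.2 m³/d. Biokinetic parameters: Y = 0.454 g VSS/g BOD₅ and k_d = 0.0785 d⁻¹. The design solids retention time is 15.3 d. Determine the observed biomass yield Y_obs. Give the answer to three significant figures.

Correct the yield for decay: Y_obs = Y/(1 + k_d θ_c) = 0.454 / (1 + 0.0785 × 15.3) = 0.454 / 2.201 = 0.2063.

Y_obs ≈ 0.206 g VSS/g BOD₅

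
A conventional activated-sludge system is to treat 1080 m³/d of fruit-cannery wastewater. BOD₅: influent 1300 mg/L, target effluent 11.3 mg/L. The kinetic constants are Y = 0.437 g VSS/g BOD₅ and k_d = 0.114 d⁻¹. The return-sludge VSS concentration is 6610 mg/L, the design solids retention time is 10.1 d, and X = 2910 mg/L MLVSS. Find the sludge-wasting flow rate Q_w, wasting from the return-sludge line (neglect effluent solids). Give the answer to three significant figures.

Rearranging the biomass balance for a CMAS with decay, V = Y·Q·ΔS·θ_c / [X·(1+k_d θ_c)] = 0.437 × 1080 × (1300 − 11.3) × 10.1 / [2910 × (1 + 0.114 × 10.1)] = 6.14×10^6 / 6261 = 981.2 m³.
Wasting from the return line (neglecting effluent solids): Q_w = V·X / (θ_c·X_r) = 981.2 × 2910 / (10.1 × 6610) = 42.77 m³/d.

Q_w ≈ 42.8 m³/d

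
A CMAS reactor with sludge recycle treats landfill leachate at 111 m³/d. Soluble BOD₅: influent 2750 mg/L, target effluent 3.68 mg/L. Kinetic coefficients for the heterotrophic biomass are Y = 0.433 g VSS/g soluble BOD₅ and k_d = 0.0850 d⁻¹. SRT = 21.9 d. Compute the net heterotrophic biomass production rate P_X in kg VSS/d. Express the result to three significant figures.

P_X ≈ 46.1 kg VSS/d

The observed yield is Y_obs = Y/(1 + k_d·θ_c) = 0.433 / (1 + 0.0850 × 21.9) = 0.433 / 2.861 = 0.1513 g VSS per g soluble BOD₅ removed.
Q·(S₀ − S) = 111 × (2750 − 3.68) × 10⁻³ = 304.8 kg/d removed.
So the net sludge growth is P_X = 0.1513 × 304.8 = 46.13 kg VSS/d.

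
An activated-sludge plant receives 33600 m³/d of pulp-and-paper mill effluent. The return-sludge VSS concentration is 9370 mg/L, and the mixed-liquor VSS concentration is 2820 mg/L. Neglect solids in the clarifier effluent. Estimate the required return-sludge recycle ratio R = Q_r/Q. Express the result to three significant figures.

R ≈ 0.431

Mass balance around the secondary clarifier (neglecting effluent solids): R = X / (X_r − X) = 2820 / (9370 − 2820) = 0.4305.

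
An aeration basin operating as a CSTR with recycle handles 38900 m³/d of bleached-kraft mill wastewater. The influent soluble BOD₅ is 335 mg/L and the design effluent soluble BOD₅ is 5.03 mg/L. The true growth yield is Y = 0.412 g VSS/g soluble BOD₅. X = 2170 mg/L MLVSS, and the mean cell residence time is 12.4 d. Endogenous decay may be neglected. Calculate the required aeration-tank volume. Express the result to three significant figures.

V ≈ 30200 m³

V·X = Y·Q·ΔS·θ_c gives V = 0.412 × 38900 × (335 − 5.03) × 12.4 / 2170 = 30219 m³.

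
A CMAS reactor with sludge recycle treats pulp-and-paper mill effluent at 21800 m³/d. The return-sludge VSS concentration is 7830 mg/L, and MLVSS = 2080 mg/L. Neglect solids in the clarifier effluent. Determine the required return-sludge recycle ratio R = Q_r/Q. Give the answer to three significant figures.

Solids balance on the clarifier gives (1+R)X = R·X_r, so R = X/(X_r − X) = 2080 / (7830 − 2080) = 0.3617.

R ≈ 0.362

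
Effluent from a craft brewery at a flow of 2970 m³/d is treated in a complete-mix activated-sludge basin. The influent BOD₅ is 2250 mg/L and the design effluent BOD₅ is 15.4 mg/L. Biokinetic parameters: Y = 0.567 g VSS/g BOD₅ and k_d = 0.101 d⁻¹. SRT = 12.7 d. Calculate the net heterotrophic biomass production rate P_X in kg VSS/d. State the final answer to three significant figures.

Correct the yield for decay: Y_obs = Y/(1 + k_d θ_c) = 0.567 / (1 + 0.101 × 12.7) = 0.567 / 2.283 = 0.2484.
Q·(S₀ − S) = 2970 × (2250 − 15.4) × 10⁻³ = 6637 kg/d removed.
Net biomass production P_X = Y_obs × Q·(S₀ − S) = 0.2484 × 6637 = 1649 kg VSS/d.

P_X ≈ 1650 kg VSS/d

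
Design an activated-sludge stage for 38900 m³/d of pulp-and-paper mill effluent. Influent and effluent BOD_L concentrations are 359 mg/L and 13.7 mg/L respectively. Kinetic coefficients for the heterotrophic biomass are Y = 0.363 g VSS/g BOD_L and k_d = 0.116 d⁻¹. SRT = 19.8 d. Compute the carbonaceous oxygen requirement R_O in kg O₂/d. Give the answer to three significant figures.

Correct the yield for decay: Y_obs = Y/(1 + k_d θ_c) = 0.363 / (1 + 0.116 × 19.8) = 0.363 / 3.297 = 0.1101.
ΔS = 359 − 13.7 = 345.3 mg/L, so the substrate removal rate is 38900 × 345.3/1000 = 13432 kg BOD_L/d.
Net sludge production P_X = 0.1101 × 13432 = 1479 kg VSS/d.
R_O = Q·ΔS − 1.42 P_X = 13432 − 2100 = 11332 kg O₂/d.

R_O ≈ 11300 kg O₂/d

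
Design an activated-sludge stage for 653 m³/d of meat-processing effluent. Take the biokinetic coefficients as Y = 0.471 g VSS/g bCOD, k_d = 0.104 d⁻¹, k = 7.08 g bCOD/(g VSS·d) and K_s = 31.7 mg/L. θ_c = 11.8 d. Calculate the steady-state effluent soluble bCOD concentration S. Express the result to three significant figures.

S ≈ 1.90 mg/L

From the Monod/SRT balance for a CMAS, S = K_s·(1+k_d θ_c)/[θ_c·(Y k − k_d) − 1] = 31.7 × (1 + 0.104 × 11.8) / [11.8 × (0.471 × 7.08 − 0.104) − 1] = 70.60 / 37.12 = 1.902 mg/L.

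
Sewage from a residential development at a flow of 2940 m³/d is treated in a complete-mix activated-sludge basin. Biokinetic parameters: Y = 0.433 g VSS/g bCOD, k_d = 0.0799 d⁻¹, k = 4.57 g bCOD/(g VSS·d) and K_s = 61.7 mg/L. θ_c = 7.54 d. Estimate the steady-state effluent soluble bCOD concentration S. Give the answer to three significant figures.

Effluent substrate depends only on kinetics and SRT: S = K_s(1 + k_d θ_c) / [θ_c(Yk − k_d) − 1] = 61.7 × (1 + 0.0799 × 7.54) / [7.54 × (0.433 × 4.57 − 0.0799) − 1] = 98.87 / 13.32 = 7.424 mg/L.

S ≈ 7.42 mg/L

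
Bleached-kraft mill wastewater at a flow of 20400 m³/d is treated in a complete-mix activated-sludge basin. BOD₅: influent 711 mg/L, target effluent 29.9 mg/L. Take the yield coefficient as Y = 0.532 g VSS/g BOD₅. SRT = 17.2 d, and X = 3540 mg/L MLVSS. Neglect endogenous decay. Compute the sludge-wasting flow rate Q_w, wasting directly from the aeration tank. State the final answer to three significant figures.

Biomass mass balance (decay neglected): V·X = Y·Q·(S₀ − S)·θ_c, so V = 0.532 × 20400 × (711 − 29.9) × 17.2 / 3540 = 35915 m³.
For wasting at MLVSS concentration, Q_w = V/θ_c = 35915/17.2 = 2088 m³/d.

Q_w ≈ 2090 m³/d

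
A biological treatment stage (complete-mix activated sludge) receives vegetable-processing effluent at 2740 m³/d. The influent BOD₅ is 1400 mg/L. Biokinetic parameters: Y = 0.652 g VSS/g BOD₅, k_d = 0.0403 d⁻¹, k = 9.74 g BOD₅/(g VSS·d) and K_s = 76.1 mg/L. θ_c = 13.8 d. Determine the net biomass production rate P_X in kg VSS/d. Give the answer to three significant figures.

P_X ≈ 1610 kg VSS/d

From the Monod/SRT balance for a CMAS, S = K_s·(1+k_d θ_c)/[θ_c·(Y k − k_d) − 1] = 76.1 × (1 + 0.0403 × 13.8) / [13.8 × (0.652 × 9.74 − 0.0403) − 1] = 118.4 / 86.08 = 1.376 mg/L.
Correct the yield for decay: Y_obs = Y/(1 + k_d θ_c) = 0.652 / (1 + 0.0403 × 13.8) = 0.652 / 1.556 = 0.4190.
Substrate removed = Q·(S₀ − S) = 2740 m³/d × (1400 − 1.38) g/m³ = 3.83×10^6 g/d = 3832 kg/d.
P_X = Y_obs · Q(S₀ − S) = 0.4190 × 3832 = 1606 kg VSS/d.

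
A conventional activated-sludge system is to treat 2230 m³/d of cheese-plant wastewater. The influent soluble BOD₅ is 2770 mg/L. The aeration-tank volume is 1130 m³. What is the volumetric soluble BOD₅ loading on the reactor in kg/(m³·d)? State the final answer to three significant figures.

Volumetric loading L_v = Q·S₀ / V = 2230 × 2770 g/m³ / 1130 m³ = 5466 g/(m³·d) = 5.466 kg soluble BOD₅/(m³·d).

L_v ≈ 5.47 kg soluble BOD₅/(m³·d)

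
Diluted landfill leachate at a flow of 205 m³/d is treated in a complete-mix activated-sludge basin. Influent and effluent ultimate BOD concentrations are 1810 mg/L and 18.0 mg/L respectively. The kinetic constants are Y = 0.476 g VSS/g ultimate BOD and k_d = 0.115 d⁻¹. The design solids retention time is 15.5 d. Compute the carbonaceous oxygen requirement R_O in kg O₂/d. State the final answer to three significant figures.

The observed yield is Y_obs = Y/(1 + k_d·θ_c) = 0.476 / (1 + 0.115 × 15.5) = 0.476 / 2.782 = 0.1711 g VSS per g ultimate BOD removed.
Substrate removed = Q·(S₀ − S) = 205 m³/d × (1810 − 18.0) g/m³ = 3.67×10^5 g/d = 367.4 kg/d.
P_X = Y_obs·Q·(S₀ − S) = 0.1711 × 367.4 = 62.84 kg VSS/d.
R_O = Q·(S₀ − S) − 1.42·P_X = 367.4 − 1.42 × 62.84 = 278.1 kg O₂/d.

R_O ≈ 278 kg O₂/d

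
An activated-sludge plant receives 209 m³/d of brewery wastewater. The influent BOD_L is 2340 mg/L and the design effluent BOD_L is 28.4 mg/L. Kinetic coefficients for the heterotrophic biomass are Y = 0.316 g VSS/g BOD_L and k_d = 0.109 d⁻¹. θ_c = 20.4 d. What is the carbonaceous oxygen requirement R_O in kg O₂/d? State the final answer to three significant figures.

R_O ≈ 416 kg O₂/d

Y_obs = Y / (1 + k_d θ_c) = 0.316 / (1 + 0.109 × 20.4) = 0.316 / 3.224 = 0.09803.
Q·(S₀ − S) = 209 × (2340 − 28.4) × 10⁻³ = 483.1 kg/d removed.
P_X = Y_obs·Q·(S₀ − S) = 0.09803 × 483.1 = 47.36 kg VSS/d.
R_O = Q·ΔS − 1.42 P_X = 483.1 − 67.25 = 415.9 kg O₂/d.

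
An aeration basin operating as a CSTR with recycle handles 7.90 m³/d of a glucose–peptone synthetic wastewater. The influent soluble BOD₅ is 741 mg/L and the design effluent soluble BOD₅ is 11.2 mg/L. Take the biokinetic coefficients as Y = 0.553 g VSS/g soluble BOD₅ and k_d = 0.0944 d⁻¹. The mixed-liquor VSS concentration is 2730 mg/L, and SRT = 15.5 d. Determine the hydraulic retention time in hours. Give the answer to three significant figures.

τ ≈ 22.3 h

From the SRT design equation V = Y Q (S₀−S) θ_c / [X (1 + k_d θ_c)] = 0.553 × 7.90 × (741 − 11.2) × 15.5 / [2730 × (1 + 0.0944 × 15.5)] = 4.94×10^4 / 6725 = 7.349 m³.
Hydraulic retention time τ = V/Q = 7.349 / 7.90 = 0.9302 d = 22.33 h.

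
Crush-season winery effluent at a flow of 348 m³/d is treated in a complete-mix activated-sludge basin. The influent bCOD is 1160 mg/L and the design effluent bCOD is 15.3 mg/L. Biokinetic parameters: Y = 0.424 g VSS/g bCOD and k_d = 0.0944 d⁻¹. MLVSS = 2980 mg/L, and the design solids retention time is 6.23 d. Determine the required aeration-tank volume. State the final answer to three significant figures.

Rearranging the biomass balance for a CMAS with decay, V = Y·Q·ΔS·θ_c / [X·(1+k_d θ_c)] = 0.424 × 348 × (1160 − 15.3) × 6.23 / [2980 × (1 + 0.0944 × 6.23)] = 1.05×10^6 / 4733 = 222.3 m³.

V ≈ 222 m³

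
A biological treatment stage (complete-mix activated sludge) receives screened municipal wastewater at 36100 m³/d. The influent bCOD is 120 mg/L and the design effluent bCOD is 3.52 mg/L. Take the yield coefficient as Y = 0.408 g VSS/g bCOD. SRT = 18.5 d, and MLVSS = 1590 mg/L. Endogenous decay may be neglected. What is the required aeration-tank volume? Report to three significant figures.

V ≈ 20000 m³

With k_d = 0 the design equation reduces to V = Y Q (S₀−S) θ_c / X = 0.408 × 36100 × (120 − 3.52) × 18.5 / 1590 = 19962 m³.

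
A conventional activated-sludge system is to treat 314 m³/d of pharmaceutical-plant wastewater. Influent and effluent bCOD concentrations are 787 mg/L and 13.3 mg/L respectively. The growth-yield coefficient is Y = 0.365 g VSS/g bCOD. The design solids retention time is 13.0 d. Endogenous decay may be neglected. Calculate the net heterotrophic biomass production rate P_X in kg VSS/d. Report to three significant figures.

With endogenous decay neglected, the observed yield equals the true yield: Y_obs = Y = 0.365 g VSS/g bCOD.
Q·(S₀ − S) = 314 × (787 − 13.3) × 10⁻³ = 242.9 kg/d removed.
P_X = Y_obs · Q(S₀ − S) = 0.3650 × 242.9 = 88.67 kg VSS/d.

P_X ≈ 88.7 kg VSS/d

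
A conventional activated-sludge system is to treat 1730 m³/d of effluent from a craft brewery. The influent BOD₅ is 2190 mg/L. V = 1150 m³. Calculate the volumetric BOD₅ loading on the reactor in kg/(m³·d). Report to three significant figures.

Volumetric loading L_v = Q·S₀ / V = 1730 × 2190 g/m³ / 1150 m³ = 3295 g/(m³·d) = 3.295 kg BOD₅/(m³·d).

L_v ≈ 3.29 kg BOD₅/(m³·d)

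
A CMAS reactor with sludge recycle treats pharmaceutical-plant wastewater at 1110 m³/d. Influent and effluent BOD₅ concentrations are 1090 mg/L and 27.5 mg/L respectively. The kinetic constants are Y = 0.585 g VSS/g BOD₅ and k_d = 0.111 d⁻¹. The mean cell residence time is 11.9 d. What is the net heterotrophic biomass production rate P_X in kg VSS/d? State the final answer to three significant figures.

Observed yield with endogenous decay: Y_obs = Y / (1 + k_d·θ_c) = 0.585 / (1 + 0.111 × 11.9) = 0.585 / 2.321 = 0.2521 g VSS/g BOD₅.
ΔS = 1090 − 27.5 = 1062 mg/L, so the substrate removal rate is 1110 × 1062/1000 = 1179 kg BOD₅/d.
So the net sludge growth is P_X = 0.2521 × 1179 = 297.3 kg VSS/d.

P_X ≈ 297 kg VSS/d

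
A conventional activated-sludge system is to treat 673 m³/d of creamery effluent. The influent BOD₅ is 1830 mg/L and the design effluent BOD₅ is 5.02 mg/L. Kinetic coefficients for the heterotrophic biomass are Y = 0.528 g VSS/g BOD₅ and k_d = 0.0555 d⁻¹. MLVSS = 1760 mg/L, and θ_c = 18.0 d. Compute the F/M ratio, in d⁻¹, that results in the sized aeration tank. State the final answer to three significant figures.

F/M ≈ 0.211 d⁻¹

Steady-state biomass mass balance: V·X·(1 + k_d·θ_c) = Y·Q·(S₀ − S)·θ_c, so V = 0.528 × 673 × (1830 − 5.02) × 18.0 / [1760 × (1 + 0.0555 × 18.0)] = 1.17×10^7 / 3518 = 3318 m³.
F/M = Q·S₀ / (V·X) = 673 × 1830 / (3318 × 1760) = 0.2109 g BOD₅·(g VSS·d)⁻¹.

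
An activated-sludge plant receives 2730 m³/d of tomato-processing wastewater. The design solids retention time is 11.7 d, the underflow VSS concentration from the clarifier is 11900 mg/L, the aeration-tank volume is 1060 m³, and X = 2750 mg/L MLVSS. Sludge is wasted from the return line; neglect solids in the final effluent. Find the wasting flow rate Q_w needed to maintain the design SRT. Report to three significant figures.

θ_c = V·X/(Q_w·X_r) when wasting from the recycle, so Q_w = V·X/(θ_c·X_r) = 1060 × 2750 / (11.7 × 11900) = 20.94 m³/d.

Q_w ≈ 20.9 m³/d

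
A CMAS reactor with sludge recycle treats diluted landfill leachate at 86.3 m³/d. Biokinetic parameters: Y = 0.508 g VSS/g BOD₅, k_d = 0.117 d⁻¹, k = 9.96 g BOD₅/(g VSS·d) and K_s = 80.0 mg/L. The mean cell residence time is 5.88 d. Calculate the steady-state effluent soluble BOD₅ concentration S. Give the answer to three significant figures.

S ≈ 4.81 mg/L

From the Monod/SRT balance for a CMAS, S = K_s·(1+k_d θ_c)/[θ_c·(Y k − k_d) − 1] = 80.0 × (1 + 0.117 × 5.88) / [5.88 × (0.508 × 9.96 − 0.117) − 1] = 135.0 / 28.06 = 4.812 mg/L.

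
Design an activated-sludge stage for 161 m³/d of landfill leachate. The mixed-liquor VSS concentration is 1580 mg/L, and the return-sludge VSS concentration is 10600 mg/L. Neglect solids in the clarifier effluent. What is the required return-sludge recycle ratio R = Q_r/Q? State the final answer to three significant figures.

R ≈ 0.175

R = Q_r/Q = X/(X_r − X) = 1580 / (10600 − 1580) = 0.1752.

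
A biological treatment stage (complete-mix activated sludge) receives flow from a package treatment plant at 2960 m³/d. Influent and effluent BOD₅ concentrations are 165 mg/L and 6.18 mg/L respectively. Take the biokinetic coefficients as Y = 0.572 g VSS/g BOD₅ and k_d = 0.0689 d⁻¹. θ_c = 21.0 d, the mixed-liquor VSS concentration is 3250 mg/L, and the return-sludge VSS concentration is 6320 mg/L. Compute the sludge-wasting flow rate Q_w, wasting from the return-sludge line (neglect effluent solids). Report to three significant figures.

Steady-state biomass mass balance: V·X·(1 + k_d·θ_c) = Y·Q·(S₀ − S)·θ_c, so V = 0.572 × 2960 × (165 − 6.18) × 21.0 / [3250 × (1 + 0.0689 × 21.0)] = 5.65×10^6 / 7952 = 710.1 m³.
Wasting from the return line (neglecting effluent solids): Q_w = V·X / (θ_c·X_r) = 710.1 × 3250 / (21.0 × 6320) = 17.39 m³/d.

Q_w ≈ 17.4 m³/d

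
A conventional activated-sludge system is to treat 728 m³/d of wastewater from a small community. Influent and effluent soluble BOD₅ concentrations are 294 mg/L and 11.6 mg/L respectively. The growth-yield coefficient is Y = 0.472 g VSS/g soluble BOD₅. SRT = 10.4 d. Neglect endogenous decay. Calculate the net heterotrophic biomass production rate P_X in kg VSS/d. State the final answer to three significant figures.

With endogenous decay neglected, the observed yield equals the true yield: Y_obs = Y = 0.472 g VSS/g soluble BOD₅.
Substrate removed = Q·(S₀ − S) = 728 m³/d × (294 − 11.6) g/m³ = 2.06×10^5 g/d = 205.6 kg/d.
Biomass produced: P_X = Y_obs·Q·ΔS = 0.4720 × 205.6 ≈ 97.04 kg VSS/d.

P_X ≈ 97.0 kg VSS/d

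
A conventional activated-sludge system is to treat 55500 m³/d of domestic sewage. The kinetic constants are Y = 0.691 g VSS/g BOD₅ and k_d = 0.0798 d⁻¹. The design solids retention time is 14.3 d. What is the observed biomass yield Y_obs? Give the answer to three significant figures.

Correct the yield for decay: Y_obs = Y/(1 + k_d θ_c) = 0.691 / (1 + 0.0798 × 14.3) = 0.691 / 2.141 = 0.3227.

Y_obs ≈ 0.323 g VSS/g BOD₅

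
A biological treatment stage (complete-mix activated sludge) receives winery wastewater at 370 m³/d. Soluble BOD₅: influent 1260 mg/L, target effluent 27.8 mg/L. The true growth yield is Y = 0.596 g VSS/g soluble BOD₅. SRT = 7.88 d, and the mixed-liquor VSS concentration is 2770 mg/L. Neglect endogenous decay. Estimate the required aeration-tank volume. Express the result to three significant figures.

With k_d = 0 the design equation reduces to V = Y Q (S₀−S) θ_c / X = 0.596 × 370 × (1260 − 27.8) × 7.88 / 2770 = 773.0 m³.

V ≈ 773 m³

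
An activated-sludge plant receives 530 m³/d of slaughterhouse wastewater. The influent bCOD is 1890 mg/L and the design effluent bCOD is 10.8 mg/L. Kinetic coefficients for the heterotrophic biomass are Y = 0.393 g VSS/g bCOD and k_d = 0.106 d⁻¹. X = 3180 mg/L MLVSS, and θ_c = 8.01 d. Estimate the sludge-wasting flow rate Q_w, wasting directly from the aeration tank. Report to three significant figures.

Steady-state biomass mass balance: V·X·(1 + k_d·θ_c) = Y·Q·(S₀ − S)·θ_c, so V = 0.393 × 530 × (1890 − 10.8) × 8.01 / [3180 × (1 + 0.106 × 8.01)] = 3.14×10^6 / 5880 = 533.2 m³.
For wasting at MLVSS concentration, Q_w = V/θ_c = 533.2/8.01 = 66.57 m³/d.

Q_w ≈ 66.6 m³/d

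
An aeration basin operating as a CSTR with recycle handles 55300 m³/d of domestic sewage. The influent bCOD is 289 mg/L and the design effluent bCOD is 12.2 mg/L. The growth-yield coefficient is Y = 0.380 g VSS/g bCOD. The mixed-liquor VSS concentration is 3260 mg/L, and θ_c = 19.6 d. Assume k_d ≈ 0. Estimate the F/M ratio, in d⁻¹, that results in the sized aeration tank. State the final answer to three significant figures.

F/M ≈ 0.140 d⁻¹

With k_d = 0 the design equation reduces to V = Y Q (S₀−S) θ_c / X = 0.380 × 55300 × (289 − 12.2) × 19.6 / 3260 = 34971 m³.
F/M = Q·S₀ / (V·X) = 55300 × 289 / (34971 × 3260) = 0.1402 g bCOD·(g VSS·d)⁻¹.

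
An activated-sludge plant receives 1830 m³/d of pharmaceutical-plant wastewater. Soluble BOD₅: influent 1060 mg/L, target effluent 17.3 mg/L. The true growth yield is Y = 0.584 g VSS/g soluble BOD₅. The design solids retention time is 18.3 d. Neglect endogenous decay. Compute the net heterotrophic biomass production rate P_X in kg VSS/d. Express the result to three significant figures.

P_X ≈ 1110 kg VSS/d

With endogenous decay neglected, the observed yield equals the true yield: Y_obs = Y = 0.584 g VSS/g soluble BOD₅.
Substrate removed = Q·(S₀ − S) = 1830 m³/d × (1060 − 17.3) g/m³ = 1.91×10^6 g/d = 1908 kg/d.
So the net sludge growth is P_X = 0.5840 × 1908 = 1114 kg VSS/d.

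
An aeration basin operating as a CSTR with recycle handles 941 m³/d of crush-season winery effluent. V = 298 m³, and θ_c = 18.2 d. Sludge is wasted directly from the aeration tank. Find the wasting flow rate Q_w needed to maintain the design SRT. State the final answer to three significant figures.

For wasting at MLVSS concentration, Q_w = V/θ_c = 298.0/18.2 = 16.37 m³/d.

Q_w ≈ 16.4 m³/d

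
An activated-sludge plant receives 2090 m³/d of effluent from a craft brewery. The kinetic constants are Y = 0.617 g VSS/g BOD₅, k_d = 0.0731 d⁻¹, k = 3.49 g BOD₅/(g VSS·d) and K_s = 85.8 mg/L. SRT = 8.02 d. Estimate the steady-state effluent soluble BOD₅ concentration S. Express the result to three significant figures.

For a completely mixed reactor with recycle the Lawrence–McCarty relation gives S = K_s·(1 + k_d·θ_c) / [θ_c·(Y·k − k_d) − 1] = 85.8 × (1 + 0.0731 × 8.02) / [8.02 × (0.617 × 3.49 − 0.0731) − 1] = 136.1 / 15.68 = 8.678 mg/L.

S ≈ 8.68 mg/L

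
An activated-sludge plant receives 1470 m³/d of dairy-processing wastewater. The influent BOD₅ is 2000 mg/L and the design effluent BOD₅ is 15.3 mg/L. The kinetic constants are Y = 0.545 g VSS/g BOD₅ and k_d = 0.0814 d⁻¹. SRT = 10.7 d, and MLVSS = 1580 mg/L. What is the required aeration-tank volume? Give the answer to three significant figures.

V ≈ 5760 m³

Rearranging the biomass balance for a CMAS with decay, V = Y·Q·ΔS·θ_c / [X·(1+k_d θ_c)] = 0.545 × 1470 × (2000 − 15.3) × 10.7 / [1580 × (1 + 0.0814 × 10.7)] = 1.7×10^7 / 2956 = 5755 m³.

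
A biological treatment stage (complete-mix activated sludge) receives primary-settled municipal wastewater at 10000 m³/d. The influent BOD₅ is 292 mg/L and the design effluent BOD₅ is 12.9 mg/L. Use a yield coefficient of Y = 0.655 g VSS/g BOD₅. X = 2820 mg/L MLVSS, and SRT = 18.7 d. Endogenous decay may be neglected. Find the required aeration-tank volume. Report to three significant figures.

V ≈ 12100 m³

V·X = Y·Q·ΔS·θ_c gives V = 0.655 × 10000 × (292 − 12.9) × 18.7 / 2820 = 12123 m³.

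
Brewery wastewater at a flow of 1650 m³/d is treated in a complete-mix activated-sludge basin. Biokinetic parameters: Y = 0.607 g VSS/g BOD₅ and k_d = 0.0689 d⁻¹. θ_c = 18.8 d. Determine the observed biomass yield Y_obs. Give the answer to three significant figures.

Y_obs = Y / (1 + k_d θ_c) = 0.607 / (1 + 0.0689 × 18.8) = 0.607 / 2.295 = 0.2645.

Y_obs ≈ 0.264 g VSS/g BOD₅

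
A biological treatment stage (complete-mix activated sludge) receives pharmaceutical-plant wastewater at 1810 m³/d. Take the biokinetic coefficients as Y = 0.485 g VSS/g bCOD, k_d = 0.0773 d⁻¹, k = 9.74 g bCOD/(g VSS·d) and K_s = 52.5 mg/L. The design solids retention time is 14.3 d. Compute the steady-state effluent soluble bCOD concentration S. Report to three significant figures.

S ≈ 1.69 mg/L

From the Monod/SRT balance for a CMAS, S = K_s·(1+k_d θ_c)/[θ_c·(Y k − k_d) − 1] = 52.5 × (1 + 0.0773 × 14.3) / [14.3 × (0.485 × 9.74 − 0.0773) − 1] = 110.5 / 65.45 = 1.689 mg/L.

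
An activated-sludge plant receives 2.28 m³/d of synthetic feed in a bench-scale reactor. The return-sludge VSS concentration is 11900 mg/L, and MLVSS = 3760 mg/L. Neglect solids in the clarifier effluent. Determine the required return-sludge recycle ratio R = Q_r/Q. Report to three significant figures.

R = Q_r/Q = X/(X_r − X) = 3760 / (11900 − 3760) = 0.4619.

R ≈ 0.462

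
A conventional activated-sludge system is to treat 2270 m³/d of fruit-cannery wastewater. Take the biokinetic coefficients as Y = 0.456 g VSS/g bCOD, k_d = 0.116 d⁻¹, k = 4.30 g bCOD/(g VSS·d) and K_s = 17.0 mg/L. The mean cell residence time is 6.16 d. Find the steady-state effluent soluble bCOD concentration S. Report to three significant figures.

From the Monod/SRT balance for a CMAS, S = K_s·(1+k_d θ_c)/[θ_c·(Y k − k_d) − 1] = 17.0 × (1 + 0.116 × 6.16) / [6.16 × (0.456 × 4.30 − 0.116) − 1] = 29.15 / 10.36 = 2.812 mg/L.

S ≈ 2.81 mg/L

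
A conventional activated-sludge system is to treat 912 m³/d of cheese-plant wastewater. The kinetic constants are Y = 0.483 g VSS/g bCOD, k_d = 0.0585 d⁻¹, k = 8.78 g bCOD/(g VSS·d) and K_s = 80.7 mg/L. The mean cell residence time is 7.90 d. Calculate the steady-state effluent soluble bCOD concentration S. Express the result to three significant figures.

S ≈ 3.68 mg/L

From the Monod/SRT balance for a CMAS, S = K_s·(1+k_d θ_c)/[θ_c·(Y k − k_d) − 1] = 80.7 × (1 + 0.0585 × 7.90) / [7.90 × (0.483 × 8.78 − 0.0585) − 1] = 118.0 / 32.04 = 3.683 mg/L.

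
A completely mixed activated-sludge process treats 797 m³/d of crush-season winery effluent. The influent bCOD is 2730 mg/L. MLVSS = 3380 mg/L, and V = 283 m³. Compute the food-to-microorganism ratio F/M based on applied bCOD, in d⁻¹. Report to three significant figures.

F/M ≈ 2.27 d⁻¹

Food-to-microorganism ratio F/M = Q S₀ / (V X) = 797 × 2730 / (283.0 × 3380) = 2.275 d⁻¹.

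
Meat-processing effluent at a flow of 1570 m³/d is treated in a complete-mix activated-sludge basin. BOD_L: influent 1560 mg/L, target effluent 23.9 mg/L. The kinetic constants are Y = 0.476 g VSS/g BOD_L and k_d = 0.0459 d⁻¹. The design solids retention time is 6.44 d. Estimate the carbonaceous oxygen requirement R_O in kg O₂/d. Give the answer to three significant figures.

R_O ≈ 1150 kg O₂/d

Correct the yield for decay: Y_obs = Y/(1 + k_d θ_c) = 0.476 / (1 + 0.0459 × 6.44) = 0.476 / 1.296 = 0.3674.
ΔS = 1560 − 23.9 = 1536 mg/L, so the substrate removal rate is 1570 × 1536/1000 = 2412 kg BOD_L/d.
Net sludge production P_X = 0.3674 × 2412 = 886.0 kg VSS/d.
R_O = Q·(S₀ − S) − 1.42·P_X = 2412 − 1.42 × 886.0 = 1153 kg O₂/d.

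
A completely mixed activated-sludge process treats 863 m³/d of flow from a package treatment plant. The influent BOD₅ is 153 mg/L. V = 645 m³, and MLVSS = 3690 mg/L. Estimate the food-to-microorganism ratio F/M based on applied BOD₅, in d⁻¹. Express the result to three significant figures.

Food-to-microorganism ratio F/M = Q S₀ / (V X) = 863 × 153 / (645.0 × 3690) = 0.05548 d⁻¹.

F/M ≈ 0.0555 d⁻¹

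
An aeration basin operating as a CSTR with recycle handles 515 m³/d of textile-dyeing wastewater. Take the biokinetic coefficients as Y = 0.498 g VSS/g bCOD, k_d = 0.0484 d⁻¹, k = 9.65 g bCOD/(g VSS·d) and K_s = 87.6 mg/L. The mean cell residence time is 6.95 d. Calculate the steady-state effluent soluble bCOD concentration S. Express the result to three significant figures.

Effluent substrate depends only on kinetics and SRT: S = K_s(1 + k_d θ_c) / [θ_c(Yk − k_d) − 1] = 87.6 × (1 + 0.0484 × 6.95) / [6.95 × (0.498 × 9.65 − 0.0484) − 1] = 117.1 / 32.06 = 3.651 mg/L.

S ≈ 3.65 mg/L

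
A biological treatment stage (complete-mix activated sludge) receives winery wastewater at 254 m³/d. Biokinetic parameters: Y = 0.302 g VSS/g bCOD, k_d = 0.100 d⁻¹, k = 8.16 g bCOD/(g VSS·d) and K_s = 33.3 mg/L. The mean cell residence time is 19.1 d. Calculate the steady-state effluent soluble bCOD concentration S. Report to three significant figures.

S ≈ 2.19 mg/L

Effluent substrate depends only on kinetics and SRT: S = K_s(1 + k_d θ_c) / [θ_c(Yk − k_d) − 1] = 33.3 × (1 + 0.100 × 19.1) / [19.1 × (0.302 × 8.16 − 0.100) − 1] = 96.90 / 44.16 = 2.194 mg/L.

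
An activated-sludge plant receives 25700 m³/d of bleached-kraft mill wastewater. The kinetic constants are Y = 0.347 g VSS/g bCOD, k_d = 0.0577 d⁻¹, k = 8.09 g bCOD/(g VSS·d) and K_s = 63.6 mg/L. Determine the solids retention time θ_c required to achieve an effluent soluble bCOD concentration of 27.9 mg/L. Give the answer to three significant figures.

θ_c ≈ 1.25 d

At the target effluent, Y k S/(K_s+S) = 0.347×8.09×27.9/91.50 = 0.8560 d⁻¹.
Then 1/θ_c = μ − k_d = 0.8560 − 0.0577 = 0.7983 d⁻¹, giving θ_c = 1.253 d.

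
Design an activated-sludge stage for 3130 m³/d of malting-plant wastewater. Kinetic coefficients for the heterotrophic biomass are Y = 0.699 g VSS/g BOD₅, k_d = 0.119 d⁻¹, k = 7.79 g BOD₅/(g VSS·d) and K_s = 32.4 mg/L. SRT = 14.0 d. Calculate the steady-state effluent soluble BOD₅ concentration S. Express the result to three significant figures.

Effluent substrate depends only on kinetics and SRT: S = K_s(1 + k_d θ_c) / [θ_c(Yk − k_d) − 1] = 32.4 × (1 + 0.119 × 14.0) / [14.0 × (0.699 × 7.79 − 0.119) − 1] = 86.38 / 73.57 = 1.174 mg/L.

S ≈ 1.17 mg/L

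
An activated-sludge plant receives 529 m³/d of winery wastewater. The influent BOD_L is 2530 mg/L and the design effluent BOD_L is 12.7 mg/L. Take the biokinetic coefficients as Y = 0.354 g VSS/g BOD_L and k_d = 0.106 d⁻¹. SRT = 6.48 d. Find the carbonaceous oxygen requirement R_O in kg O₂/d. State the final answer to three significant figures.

Y_obs = Y / (1 + k_d θ_c) = 0.354 / (1 + 0.106 × 6.48) = 0.354 / 1.687 = 0.2099.
ΔS = 2530 − 12.7 = 2517 mg/L, so the substrate removal rate is 529 × 2517/1000 = 1332 kg BOD_L/d.
Biomass synthesised: P_X = Y_obs × 1332 = 279.5 kg VSS/d.
R_O = Q·(S₀ − S) − 1.42·P_X = 1332 − 1.42 × 279.5 = 934.8 kg O₂/d.

R_O ≈ 935 kg O₂/d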